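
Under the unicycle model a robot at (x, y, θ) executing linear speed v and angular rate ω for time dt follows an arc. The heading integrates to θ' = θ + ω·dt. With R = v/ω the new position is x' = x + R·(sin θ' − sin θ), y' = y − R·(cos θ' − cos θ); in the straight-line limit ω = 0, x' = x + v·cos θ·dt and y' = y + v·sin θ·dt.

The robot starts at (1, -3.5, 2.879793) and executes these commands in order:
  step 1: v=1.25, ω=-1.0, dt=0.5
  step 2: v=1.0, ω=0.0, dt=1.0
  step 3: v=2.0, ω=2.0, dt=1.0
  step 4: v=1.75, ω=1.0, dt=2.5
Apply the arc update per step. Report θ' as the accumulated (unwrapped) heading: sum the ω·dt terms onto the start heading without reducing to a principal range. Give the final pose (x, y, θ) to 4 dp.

(0.7390, -4.9230, 6.8798)

step 1: θ'=2.3798 (R=-1.2500) → pose (0.4607, -3.1971, 2.3798)
step 2: θ'=2.3798 (straight) → pose (-0.2629, -2.5069, 2.3798)
step 3: θ'=4.3798 (R=1.0000) → pose (-1.8983, -2.9040, 4.3798)
step 4: θ'=6.8798 (R=1.7500) → pose (0.7390, -4.9230, 6.8798)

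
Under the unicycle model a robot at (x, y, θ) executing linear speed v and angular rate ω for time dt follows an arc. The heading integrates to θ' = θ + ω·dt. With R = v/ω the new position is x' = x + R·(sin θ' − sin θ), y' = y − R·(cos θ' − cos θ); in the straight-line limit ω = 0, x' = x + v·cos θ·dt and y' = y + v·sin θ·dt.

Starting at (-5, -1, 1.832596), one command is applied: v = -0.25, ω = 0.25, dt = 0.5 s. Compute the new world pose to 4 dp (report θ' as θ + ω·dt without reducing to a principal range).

(-4.9602, -1.1184, 1.9576)

θ' = 1.8326 + 0.25·0.5 = 1.9576
R = v/ω = -0.25/0.25 = -1.0000
x' = -5 + -1.0000·(sin 1.9576 − sin 1.8326) = -4.9602
y' = -1 − -1.0000·(cos 1.9576 − cos 1.8326) = -1.1184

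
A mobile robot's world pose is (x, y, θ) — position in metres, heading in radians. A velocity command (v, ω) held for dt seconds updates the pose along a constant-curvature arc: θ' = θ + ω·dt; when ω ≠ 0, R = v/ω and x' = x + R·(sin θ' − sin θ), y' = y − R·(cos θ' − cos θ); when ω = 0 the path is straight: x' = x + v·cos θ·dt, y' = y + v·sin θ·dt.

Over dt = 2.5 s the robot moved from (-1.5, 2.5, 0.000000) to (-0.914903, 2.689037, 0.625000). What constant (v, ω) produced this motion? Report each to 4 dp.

v = 0.2500, ω = 0.2500

Δθ = 0.625000 − 0.000000 = 0.625000
ω = Δθ/dt = 0.625000/2.5 = 0.2500
R = Δx/(sin θ' − sin θ) = 1.0000
v = R·ω = 1.0000·0.2500 = 0.2500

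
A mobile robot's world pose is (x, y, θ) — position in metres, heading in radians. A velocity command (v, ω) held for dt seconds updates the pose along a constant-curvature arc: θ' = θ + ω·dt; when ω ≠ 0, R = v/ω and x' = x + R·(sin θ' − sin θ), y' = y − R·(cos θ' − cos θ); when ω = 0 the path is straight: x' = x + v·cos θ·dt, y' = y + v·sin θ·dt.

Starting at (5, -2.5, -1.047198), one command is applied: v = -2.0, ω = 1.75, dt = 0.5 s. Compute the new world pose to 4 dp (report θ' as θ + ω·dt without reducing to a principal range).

(4.2061, -1.9455, -0.1722)

θ' = -1.0472 + 1.75·0.5 = -0.1722
R = v/ω = -2.0/1.75 = -1.1429
x' = 5 + -1.1429·(sin -0.1722 − sin -1.0472) = 4.2061
y' = -2.5 − -1.1429·(cos -0.1722 − cos -1.0472) = -1.9455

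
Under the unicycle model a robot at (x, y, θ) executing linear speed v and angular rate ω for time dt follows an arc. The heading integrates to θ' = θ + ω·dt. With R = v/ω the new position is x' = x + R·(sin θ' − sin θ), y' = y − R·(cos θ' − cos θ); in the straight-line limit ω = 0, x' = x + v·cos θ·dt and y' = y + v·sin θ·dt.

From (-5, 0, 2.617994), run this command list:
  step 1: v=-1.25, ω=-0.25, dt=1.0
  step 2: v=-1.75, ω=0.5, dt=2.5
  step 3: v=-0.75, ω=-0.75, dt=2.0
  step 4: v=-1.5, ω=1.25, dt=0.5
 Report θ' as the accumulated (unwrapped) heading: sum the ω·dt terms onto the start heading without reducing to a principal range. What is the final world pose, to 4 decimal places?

(1.9157, -2.2094, 2.7430)

step 1: θ'=2.3680 (R=5.0000) → pose (-4.0064, -0.7531, 2.3680)
step 2: θ'=3.6180 (R=-3.5000) → pose (0.0441, -1.3595, 3.6180)
step 3: θ'=2.1180 (R=1.0000) → pose (1.3567, -1.7279, 2.1180)
step 4: θ'=2.7430 (R=-1.2000) → pose (1.9157, -2.2094, 2.7430)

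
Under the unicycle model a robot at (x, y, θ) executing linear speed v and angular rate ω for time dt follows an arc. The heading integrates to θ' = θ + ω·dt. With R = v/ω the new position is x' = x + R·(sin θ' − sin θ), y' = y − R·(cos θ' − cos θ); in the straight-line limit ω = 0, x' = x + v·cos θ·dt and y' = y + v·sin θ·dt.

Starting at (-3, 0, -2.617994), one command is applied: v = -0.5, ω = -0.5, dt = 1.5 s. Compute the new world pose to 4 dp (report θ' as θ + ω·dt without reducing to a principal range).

(-2.2755, 0.1085, -3.3680)

θ' = -2.6180 + -0.5·1.5 = -3.3680
R = v/ω = -0.5/-0.5 = 1.0000
x' = -3 + 1.0000·(sin -3.3680 − sin -2.6180) = -2.2755
y' = 0 − 1.0000·(cos -3.3680 − cos -2.6180) = 0.1085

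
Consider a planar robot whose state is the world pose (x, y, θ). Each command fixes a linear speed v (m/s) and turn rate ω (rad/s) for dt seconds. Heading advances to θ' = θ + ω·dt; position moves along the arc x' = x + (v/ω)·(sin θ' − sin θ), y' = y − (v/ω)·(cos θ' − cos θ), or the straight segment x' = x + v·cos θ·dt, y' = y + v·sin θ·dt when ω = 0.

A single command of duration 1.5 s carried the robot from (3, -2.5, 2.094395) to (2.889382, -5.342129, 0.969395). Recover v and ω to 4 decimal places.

Δθ = 0.969395 − 2.094395 = -1.125000
ω = Δθ/dt = -1.125000/1.5 = -0.7500
R = −Δy/(cos θ' − cos θ) = 2.6667
v = R·ω = 2.6667·-0.7500 = -2.0000

v = -2.0000, ω = -0.7500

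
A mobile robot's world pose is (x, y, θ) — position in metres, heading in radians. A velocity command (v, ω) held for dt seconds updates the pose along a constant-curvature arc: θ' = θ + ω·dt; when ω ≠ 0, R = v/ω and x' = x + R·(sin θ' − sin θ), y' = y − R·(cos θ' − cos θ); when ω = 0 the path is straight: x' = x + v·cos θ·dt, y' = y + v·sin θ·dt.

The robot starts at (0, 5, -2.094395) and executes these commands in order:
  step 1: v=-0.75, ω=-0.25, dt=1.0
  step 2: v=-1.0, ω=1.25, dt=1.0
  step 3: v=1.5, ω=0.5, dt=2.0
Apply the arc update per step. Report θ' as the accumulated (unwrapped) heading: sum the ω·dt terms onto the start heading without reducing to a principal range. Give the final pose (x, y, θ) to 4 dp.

(2.9737, 4.9111, -0.0944)

step 1: θ'=-2.3444 (R=3.0000) → pose (0.4519, 5.5961, -2.3444)
step 2: θ'=-1.0944 (R=-0.8000) → pose (0.5905, 6.5220, -1.0944)
step 3: θ'=-0.0944 (R=3.0000) → pose (2.9737, 4.9111, -0.0944)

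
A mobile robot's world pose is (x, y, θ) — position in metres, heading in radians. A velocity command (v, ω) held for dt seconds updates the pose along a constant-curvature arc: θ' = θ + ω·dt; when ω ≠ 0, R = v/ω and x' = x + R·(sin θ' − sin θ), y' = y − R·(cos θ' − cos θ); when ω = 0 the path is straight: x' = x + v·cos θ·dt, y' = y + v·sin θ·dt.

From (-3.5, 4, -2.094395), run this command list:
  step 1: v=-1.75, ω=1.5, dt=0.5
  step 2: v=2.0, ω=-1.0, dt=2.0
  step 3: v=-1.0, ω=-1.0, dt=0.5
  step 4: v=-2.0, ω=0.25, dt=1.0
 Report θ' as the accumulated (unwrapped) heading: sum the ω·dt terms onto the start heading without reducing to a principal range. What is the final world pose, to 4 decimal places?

step 1: θ'=-1.3444 (R=-1.1667) → pose (-3.3735, 4.8452, -1.3444)
step 2: θ'=-3.3444 (R=-2.0000) → pose (-5.7253, 2.4373, -3.3444)
step 3: θ'=-3.8444 (R=1.0000) → pose (-5.2803, 2.2208, -3.8444)
step 4: θ'=-3.5944 (R=-8.0000) → pose (-3.6093, 1.1313, -3.5944)

(-3.6093, 1.1313, -3.5944)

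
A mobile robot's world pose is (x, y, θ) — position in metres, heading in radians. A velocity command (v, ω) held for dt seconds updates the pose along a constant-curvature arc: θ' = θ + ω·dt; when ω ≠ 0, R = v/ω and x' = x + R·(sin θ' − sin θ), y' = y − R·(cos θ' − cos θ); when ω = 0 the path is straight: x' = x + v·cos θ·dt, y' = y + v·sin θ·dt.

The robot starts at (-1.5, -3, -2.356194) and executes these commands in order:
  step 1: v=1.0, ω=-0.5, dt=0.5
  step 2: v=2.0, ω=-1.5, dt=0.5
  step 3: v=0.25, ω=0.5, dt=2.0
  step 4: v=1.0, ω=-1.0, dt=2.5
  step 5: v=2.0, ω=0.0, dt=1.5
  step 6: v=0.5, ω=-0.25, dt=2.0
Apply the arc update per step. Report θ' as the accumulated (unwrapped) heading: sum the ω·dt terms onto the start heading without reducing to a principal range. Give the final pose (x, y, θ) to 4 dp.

step 1: θ'=-2.6062 (R=-2.0000) → pose (-1.8938, -3.3059, -2.6062)
step 2: θ'=-3.3562 (R=-1.3333) → pose (-2.8580, -3.4619, -3.3562)
step 3: θ'=-2.3562 (R=0.5000) → pose (-3.3181, -3.5969, -2.3562)
step 4: θ'=-4.8562 (R=-1.0000) → pose (-5.0149, -2.7465, -4.8562)
step 5: θ'=-4.8562 (straight) → pose (-4.5849, 0.2226, -4.8562)
step 6: θ'=-5.3562 (R=-2.0000) → pose (-4.2052, 1.1364, -5.3562)

(-4.2052, 1.1364, -5.3562)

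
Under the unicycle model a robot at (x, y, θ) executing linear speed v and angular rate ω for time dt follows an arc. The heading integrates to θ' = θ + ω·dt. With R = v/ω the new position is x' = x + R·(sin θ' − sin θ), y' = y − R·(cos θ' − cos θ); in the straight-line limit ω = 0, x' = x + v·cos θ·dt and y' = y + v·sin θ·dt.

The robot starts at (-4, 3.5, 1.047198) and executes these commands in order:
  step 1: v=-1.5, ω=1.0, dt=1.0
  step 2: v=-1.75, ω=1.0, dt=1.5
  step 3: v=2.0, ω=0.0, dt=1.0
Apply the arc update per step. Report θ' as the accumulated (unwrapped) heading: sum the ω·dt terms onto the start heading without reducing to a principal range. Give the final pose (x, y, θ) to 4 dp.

(-3.6260, 0.4675, 3.5472)

step 1: θ'=2.0472 (R=-1.5000) → pose (-4.0339, 2.0621, 2.0472)
step 2: θ'=3.5472 (R=-1.7500) → pose (-1.7883, 1.2566, 3.5472)
step 3: θ'=3.5472 (straight) → pose (-3.6260, 0.4675, 3.5472)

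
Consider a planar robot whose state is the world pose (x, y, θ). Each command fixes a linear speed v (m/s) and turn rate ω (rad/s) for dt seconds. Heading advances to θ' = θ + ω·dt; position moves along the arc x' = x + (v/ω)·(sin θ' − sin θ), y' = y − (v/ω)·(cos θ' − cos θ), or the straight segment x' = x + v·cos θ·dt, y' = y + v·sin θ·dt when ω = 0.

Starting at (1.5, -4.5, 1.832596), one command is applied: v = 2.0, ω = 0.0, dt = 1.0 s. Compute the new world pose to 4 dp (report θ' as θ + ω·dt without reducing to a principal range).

(0.9824, -2.5681, 1.8326)

θ' = 1.8326 + 0.0·1.0 = 1.8326
ω = 0 → straight: x' = 1.5 + 2.0·cos(1.8326)·1.0 = 0.9824
y' = -4.5 + 2.0·sin(1.8326)·1.0 = -2.5681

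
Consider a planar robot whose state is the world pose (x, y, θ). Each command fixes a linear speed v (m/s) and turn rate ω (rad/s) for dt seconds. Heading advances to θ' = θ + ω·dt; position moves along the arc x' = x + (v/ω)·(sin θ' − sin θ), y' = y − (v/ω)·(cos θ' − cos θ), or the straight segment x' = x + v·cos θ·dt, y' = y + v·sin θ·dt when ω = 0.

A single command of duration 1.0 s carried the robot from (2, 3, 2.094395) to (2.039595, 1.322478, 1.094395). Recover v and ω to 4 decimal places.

v = -1.7500, ω = -1.0000

Δθ = 1.094395 − 2.094395 = -1.000000
ω = Δθ/dt = -1.000000/1.0 = -1.0000
R = −Δy/(cos θ' − cos θ) = 1.7500
v = R·ω = 1.7500·-1.0000 = -1.7500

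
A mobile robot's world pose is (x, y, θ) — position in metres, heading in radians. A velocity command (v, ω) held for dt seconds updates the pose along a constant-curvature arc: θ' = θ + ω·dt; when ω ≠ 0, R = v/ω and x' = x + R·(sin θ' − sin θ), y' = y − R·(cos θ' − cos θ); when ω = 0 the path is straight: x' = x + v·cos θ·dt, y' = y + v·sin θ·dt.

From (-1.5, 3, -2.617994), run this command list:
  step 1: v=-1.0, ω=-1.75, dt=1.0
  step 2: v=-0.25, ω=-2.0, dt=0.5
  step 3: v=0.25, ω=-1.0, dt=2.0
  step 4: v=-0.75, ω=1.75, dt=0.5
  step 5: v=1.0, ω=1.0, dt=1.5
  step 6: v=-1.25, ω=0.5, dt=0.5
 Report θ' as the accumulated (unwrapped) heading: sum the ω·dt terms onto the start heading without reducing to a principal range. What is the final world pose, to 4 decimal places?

(0.5071, 2.8483, -4.7430)

step 1: θ'=-4.3680 (R=0.5714) → pose (-0.6764, 2.6981, -4.3680)
step 2: θ'=-5.3680 (R=0.1250) → pose (-0.6950, 2.5796, -5.3680)
step 3: θ'=-7.3680 (R=-0.2500) → pose (-0.2758, 2.5440, -7.3680)
step 4: θ'=-6.4930 (R=-0.4286) → pose (-0.5655, 2.7630, -6.4930)
step 5: θ'=-4.9930 (R=1.0000) → pose (0.6037, 3.4641, -4.9930)
step 6: θ'=-4.7430 (R=-2.5000) → pose (0.5071, 2.8483, -4.7430)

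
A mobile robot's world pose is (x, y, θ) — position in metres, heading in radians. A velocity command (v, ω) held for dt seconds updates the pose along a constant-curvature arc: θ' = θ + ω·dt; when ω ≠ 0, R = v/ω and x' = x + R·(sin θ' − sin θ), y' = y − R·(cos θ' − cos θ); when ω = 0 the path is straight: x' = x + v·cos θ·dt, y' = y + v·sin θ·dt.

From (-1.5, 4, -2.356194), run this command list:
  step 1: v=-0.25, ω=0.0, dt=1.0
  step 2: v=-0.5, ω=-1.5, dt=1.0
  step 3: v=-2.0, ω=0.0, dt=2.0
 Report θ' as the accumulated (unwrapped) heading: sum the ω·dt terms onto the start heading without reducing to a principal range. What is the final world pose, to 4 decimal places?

step 1: θ'=-2.3562 (straight) → pose (-1.3232, 4.1768, -2.3562)
step 2: θ'=-3.8562 (R=0.3333) → pose (-0.8691, 4.1929, -3.8562)
step 3: θ'=-3.8562 (straight) → pose (2.1523, 1.5716, -3.8562)

(2.1523, 1.5716, -3.8562)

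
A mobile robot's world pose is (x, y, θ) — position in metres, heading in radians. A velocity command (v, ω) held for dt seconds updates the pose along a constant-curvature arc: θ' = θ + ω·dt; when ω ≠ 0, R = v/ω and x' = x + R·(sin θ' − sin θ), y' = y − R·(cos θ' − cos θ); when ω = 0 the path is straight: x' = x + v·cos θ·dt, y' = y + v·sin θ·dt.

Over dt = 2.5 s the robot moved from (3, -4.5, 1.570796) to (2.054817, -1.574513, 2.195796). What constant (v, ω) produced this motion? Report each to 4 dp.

Δθ = 2.195796 − 1.570796 = 0.625000
ω = Δθ/dt = 0.625000/2.5 = 0.2500
R = −Δy/(cos θ' − cos θ) = 5.0000
v = R·ω = 5.0000·0.2500 = 1.2500

v = 1.2500, ω = 0.2500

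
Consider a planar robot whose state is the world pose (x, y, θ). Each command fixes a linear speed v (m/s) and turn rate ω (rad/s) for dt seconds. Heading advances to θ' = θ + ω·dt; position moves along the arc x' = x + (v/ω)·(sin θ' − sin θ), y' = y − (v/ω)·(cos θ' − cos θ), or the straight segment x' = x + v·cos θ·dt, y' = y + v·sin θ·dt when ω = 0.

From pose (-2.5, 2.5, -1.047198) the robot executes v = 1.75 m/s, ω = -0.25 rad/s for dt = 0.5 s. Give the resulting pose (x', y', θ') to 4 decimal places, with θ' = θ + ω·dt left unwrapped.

θ' = -1.0472 + -0.25·0.5 = -1.1722
R = v/ω = 1.75/-0.25 = -7.0000
x' = -2.5 + -7.0000·(sin -1.1722 − sin -1.0472) = -2.1109
y' = 2.5 − -7.0000·(cos -1.1722 − cos -1.0472) = 1.7169

(-2.1109, 1.7169, -1.1722)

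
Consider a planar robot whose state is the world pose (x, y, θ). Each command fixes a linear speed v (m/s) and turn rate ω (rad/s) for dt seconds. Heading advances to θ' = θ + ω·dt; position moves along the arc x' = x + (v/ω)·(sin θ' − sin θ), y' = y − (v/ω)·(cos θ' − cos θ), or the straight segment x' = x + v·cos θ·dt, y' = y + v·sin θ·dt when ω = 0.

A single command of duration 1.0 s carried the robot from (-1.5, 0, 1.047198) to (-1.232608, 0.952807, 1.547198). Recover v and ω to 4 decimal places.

v = 1.0000, ω = 0.5000

Δθ = 1.547198 − 1.047198 = 0.500000
ω = Δθ/dt = 0.500000/1.0 = 0.5000
R = −Δy/(cos θ' − cos θ) = 2.0000
v = R·ω = 2.0000·0.5000 = 1.0000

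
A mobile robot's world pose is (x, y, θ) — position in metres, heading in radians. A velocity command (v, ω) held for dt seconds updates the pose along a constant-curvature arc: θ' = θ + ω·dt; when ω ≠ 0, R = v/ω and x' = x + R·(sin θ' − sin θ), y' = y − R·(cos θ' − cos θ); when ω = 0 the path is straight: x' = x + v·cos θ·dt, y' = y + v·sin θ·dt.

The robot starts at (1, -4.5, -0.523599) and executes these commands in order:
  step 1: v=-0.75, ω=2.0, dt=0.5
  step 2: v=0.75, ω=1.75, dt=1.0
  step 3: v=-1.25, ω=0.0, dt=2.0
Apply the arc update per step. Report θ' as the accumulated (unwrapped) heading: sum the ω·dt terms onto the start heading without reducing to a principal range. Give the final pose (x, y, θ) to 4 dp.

(2.3078, -5.8311, 2.2264)

step 1: θ'=0.4764 (R=-0.3750) → pose (0.6405, -4.4915, 0.4764)
step 2: θ'=2.2264 (R=0.4286) → pose (0.7837, -3.8494, 2.2264)
step 3: θ'=2.2264 (straight) → pose (2.3078, -5.8311, 2.2264)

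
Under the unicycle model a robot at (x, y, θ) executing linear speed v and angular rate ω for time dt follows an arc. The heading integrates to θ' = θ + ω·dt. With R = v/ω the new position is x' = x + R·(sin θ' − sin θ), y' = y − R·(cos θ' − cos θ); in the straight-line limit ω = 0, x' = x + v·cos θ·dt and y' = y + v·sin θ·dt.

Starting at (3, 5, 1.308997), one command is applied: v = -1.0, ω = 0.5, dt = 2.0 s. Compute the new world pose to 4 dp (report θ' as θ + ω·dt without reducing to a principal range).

θ' = 1.3090 + 0.5·2.0 = 2.3090
R = v/ω = -1.0/0.5 = -2.0000
x' = 3 + -2.0000·(sin 2.3090 − sin 1.3090) = 3.4525
y' = 5 − -2.0000·(cos 2.3090 − cos 1.3090) = 3.1364

(3.4525, 3.1364, 2.3090)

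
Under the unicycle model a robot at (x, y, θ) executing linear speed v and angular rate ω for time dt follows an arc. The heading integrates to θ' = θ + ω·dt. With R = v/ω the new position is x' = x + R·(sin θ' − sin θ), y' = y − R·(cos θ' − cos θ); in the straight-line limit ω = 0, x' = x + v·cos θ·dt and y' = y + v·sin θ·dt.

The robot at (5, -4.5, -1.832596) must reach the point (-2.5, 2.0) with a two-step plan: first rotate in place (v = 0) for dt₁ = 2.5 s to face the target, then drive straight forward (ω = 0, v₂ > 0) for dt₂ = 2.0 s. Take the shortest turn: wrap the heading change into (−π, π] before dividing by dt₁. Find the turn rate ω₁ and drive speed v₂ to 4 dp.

ω₁ = -0.8092, v₂ = 4.9624

heading to target = atan2(2−-4.5, -2.5−5) = 2.4275
Δθ = wrap(2.4275 − -1.8326) = -2.0231; ω₁ = Δθ/dt₁ = -0.8092
distance = √((-2.5−5)² + (2−-4.5)²) = 9.9247; v₂ = distance/dt₂ = 4.9624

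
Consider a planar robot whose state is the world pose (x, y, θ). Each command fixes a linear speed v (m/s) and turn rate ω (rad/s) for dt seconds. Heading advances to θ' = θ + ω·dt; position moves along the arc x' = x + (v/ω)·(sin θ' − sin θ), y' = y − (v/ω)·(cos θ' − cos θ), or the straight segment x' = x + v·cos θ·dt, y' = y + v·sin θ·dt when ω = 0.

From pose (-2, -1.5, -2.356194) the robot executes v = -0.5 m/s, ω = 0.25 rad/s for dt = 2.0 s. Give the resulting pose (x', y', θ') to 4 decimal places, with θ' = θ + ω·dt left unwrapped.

θ' = -2.3562 + 0.25·2.0 = -1.8562
R = v/ω = -0.5/0.25 = -2.0000
x' = -2 + -2.0000·(sin -1.8562 − sin -2.3562) = -1.4951
y' = -1.5 − -2.0000·(cos -1.8562 − cos -2.3562) = -0.6489

(-1.4951, -0.6489, -1.8562)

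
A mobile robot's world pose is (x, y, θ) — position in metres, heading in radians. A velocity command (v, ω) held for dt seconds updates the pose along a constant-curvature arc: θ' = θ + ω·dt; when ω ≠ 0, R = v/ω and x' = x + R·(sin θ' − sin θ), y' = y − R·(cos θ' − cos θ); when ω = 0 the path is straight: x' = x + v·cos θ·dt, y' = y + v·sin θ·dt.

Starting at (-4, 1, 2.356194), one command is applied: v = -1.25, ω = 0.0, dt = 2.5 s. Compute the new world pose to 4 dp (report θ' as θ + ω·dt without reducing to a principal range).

(-1.7903, -1.2097, 2.3562)

θ' = 2.3562 + 0.0·2.5 = 2.3562
ω = 0 → straight: x' = -4 + -1.25·cos(2.3562)·2.5 = -1.7903
y' = 1 + -1.25·sin(2.3562)·2.5 = -1.2097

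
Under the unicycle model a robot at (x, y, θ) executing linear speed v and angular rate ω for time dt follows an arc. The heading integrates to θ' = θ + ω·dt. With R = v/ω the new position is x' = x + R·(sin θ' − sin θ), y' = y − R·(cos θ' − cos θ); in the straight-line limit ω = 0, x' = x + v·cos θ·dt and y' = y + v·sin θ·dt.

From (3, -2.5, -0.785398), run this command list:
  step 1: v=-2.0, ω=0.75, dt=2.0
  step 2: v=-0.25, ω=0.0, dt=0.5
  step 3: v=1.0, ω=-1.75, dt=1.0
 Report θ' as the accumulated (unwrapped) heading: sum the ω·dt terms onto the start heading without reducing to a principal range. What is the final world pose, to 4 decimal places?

step 1: θ'=0.7146 (R=-2.6667) → pose (-0.6331, -2.3713, 0.7146)
step 2: θ'=0.7146 (straight) → pose (-0.7275, -2.4533, 0.7146)
step 3: θ'=-1.0354 (R=-0.5714) → pose (0.1384, -2.5934, -1.0354)

(0.1384, -2.5934, -1.0354)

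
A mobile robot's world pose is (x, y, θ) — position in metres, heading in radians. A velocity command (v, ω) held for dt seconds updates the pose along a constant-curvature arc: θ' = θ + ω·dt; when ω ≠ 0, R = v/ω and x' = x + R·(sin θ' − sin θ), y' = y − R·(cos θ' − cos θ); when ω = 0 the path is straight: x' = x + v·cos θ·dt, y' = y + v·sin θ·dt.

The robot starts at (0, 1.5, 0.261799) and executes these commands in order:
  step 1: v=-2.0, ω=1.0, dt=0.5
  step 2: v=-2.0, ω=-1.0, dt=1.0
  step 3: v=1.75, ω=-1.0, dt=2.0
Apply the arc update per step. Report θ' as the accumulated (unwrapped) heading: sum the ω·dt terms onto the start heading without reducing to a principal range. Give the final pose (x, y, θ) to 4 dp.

(-1.7536, -2.2647, -2.2382)

step 1: θ'=0.7618 (R=-2.0000) → pose (-0.8628, 1.0153, 0.7618)
step 2: θ'=-0.2382 (R=2.0000) → pose (-2.7152, 0.5190, -0.2382)
step 3: θ'=-2.2382 (R=-1.7500) → pose (-1.7536, -2.2647, -2.2382)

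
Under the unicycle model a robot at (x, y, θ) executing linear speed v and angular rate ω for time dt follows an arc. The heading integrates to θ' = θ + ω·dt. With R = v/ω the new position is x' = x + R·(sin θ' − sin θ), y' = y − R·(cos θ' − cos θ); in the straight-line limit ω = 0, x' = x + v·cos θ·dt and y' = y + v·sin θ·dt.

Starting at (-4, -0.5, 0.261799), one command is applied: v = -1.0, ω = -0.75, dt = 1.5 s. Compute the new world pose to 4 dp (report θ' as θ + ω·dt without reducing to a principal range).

θ' = 0.2618 + -0.75·1.5 = -0.8632
R = v/ω = -1.0/-0.75 = 1.3333
x' = -4 + 1.3333·(sin -0.8632 − sin 0.2618) = -5.3583
y' = -0.5 − 1.3333·(cos -0.8632 − cos 0.2618) = -0.0788

(-5.3583, -0.0788, -0.8632)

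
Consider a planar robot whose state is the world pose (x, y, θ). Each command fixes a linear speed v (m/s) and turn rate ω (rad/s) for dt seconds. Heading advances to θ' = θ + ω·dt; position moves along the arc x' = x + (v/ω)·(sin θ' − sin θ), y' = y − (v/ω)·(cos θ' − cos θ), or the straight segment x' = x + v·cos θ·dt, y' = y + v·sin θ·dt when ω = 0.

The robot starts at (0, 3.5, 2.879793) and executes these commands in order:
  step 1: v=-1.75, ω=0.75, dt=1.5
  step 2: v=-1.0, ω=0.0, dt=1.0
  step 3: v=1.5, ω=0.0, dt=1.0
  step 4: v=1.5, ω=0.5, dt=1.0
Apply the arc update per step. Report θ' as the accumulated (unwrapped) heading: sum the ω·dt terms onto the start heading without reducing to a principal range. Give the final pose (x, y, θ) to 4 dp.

(1.3963, 2.5255, 4.5048)

step 1: θ'=4.0048 (R=-2.3333) → pose (2.3771, 4.2371, 4.0048)
step 2: θ'=4.0048 (straight) → pose (3.0271, 4.9971, 4.0048)
step 3: θ'=4.0048 (straight) → pose (2.0521, 3.8572, 4.0048)
step 4: θ'=4.5048 (R=3.0000) → pose (1.3963, 2.5255, 4.5048)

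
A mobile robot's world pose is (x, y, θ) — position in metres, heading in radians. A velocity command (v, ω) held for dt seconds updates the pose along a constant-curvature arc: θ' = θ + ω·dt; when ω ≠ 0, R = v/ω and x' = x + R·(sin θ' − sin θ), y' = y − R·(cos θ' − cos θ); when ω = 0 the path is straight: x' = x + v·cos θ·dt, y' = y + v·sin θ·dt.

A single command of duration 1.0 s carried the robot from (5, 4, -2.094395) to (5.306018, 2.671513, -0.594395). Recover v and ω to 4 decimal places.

v = 1.5000, ω = 1.5000

Δθ = -0.594395 − -2.094395 = 1.500000
ω = Δθ/dt = 1.500000/1.0 = 1.5000
R = −Δy/(cos θ' − cos θ) = 1.0000
v = R·ω = 1.0000·1.5000 = 1.5000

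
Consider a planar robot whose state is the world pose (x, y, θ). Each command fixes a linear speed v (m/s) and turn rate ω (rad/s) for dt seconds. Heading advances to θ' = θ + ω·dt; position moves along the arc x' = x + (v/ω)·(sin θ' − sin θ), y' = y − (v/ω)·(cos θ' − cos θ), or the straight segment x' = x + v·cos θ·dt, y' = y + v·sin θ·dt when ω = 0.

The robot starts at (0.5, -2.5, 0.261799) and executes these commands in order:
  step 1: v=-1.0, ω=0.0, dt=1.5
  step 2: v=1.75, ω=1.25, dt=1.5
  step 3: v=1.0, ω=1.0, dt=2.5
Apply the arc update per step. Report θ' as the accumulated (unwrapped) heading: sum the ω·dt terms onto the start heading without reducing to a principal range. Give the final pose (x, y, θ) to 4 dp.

step 1: θ'=0.2618 (straight) → pose (-0.9489, -2.8882, 0.2618)
step 2: θ'=2.1368 (R=1.4000) → pose (-0.1296, -0.7852, 2.1368)
step 3: θ'=4.6368 (R=1.0000) → pose (-1.9708, -1.2459, 4.6368)

(-1.9708, -1.2459, 4.6368)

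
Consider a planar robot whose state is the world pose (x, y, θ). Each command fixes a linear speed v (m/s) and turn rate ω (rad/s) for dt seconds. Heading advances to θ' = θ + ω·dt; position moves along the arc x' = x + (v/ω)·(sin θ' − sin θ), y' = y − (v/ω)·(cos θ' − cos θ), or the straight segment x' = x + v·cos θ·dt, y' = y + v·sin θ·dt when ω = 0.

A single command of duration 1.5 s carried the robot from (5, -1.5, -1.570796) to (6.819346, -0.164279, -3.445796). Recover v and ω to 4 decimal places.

Δθ = -3.445796 − -1.570796 = -1.875000
ω = Δθ/dt = -1.875000/1.5 = -1.2500
R = Δx/(sin θ' − sin θ) = 1.4000
v = R·ω = 1.4000·-1.2500 = -1.7500

v = -1.7500, ω = -1.2500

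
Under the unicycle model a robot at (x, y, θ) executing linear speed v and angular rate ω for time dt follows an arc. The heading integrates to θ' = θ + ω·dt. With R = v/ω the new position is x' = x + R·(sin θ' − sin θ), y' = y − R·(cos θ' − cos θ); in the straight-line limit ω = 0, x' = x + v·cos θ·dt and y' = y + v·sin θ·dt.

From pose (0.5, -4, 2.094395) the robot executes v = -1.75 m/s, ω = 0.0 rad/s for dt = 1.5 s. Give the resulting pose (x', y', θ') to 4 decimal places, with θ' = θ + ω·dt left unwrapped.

(1.8125, -6.2733, 2.0944)

θ' = 2.0944 + 0.0·1.5 = 2.0944
ω = 0 → straight: x' = 0.5 + -1.75·cos(2.0944)·1.5 = 1.8125
y' = -4 + -1.75·sin(2.0944)·1.5 = -6.2733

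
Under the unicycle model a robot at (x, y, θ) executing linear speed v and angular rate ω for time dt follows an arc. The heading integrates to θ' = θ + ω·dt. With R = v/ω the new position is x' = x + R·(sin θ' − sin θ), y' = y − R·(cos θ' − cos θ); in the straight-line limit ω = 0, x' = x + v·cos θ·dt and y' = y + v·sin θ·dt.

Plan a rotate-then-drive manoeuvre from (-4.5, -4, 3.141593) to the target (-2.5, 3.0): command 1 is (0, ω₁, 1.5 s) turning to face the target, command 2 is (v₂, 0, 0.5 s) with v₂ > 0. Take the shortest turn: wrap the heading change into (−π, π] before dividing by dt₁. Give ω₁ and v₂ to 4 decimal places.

heading to target = atan2(3−-4, -2.5−-4.5) = 1.2925
Δθ = wrap(1.2925 − 3.1416) = -1.8491; ω₁ = Δθ/dt₁ = -1.2327
distance = √((-2.5−-4.5)² + (3−-4)²) = 7.2801; v₂ = distance/dt₂ = 14.5602

ω₁ = -1.2327, v₂ = 14.5602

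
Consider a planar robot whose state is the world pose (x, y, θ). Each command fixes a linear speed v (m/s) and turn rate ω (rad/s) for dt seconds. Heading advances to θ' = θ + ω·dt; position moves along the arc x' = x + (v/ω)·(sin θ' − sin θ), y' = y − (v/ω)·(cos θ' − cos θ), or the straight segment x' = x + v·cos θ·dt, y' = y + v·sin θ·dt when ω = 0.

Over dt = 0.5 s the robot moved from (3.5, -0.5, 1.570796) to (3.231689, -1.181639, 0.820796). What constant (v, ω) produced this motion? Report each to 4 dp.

Δθ = 0.820796 − 1.570796 = -0.750000
ω = Δθ/dt = -0.750000/0.5 = -1.5000
R = −Δy/(cos θ' − cos θ) = 1.0000
v = R·ω = 1.0000·-1.5000 = -1.5000

v = -1.5000, ω = -1.5000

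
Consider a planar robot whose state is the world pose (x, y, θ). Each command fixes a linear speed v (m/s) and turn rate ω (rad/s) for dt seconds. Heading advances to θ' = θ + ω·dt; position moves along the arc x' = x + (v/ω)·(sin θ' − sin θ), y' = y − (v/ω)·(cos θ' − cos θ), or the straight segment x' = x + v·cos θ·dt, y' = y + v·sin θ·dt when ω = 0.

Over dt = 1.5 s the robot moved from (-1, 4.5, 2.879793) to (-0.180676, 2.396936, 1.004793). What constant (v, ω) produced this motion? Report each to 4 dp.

v = -1.7500, ω = -1.2500

Δθ = 1.004793 − 2.879793 = -1.875000
ω = Δθ/dt = -1.875000/1.5 = -1.2500
R = −Δy/(cos θ' − cos θ) = 1.4000
v = R·ω = 1.4000·-1.2500 = -1.7500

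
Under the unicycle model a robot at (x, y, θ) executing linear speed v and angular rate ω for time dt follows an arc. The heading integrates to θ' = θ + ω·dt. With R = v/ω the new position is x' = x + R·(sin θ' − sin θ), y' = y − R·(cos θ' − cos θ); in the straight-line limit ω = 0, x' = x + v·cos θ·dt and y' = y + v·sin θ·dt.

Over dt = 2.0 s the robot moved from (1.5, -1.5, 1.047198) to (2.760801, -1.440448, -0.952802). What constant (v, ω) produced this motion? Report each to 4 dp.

v = 0.7500, ω = -1.0000

Δθ = -0.952802 − 1.047198 = -2.000000
ω = Δθ/dt = -2.000000/2.0 = -1.0000
R = Δx/(sin θ' − sin θ) = -0.7500
v = R·ω = -0.7500·-1.0000 = 0.7500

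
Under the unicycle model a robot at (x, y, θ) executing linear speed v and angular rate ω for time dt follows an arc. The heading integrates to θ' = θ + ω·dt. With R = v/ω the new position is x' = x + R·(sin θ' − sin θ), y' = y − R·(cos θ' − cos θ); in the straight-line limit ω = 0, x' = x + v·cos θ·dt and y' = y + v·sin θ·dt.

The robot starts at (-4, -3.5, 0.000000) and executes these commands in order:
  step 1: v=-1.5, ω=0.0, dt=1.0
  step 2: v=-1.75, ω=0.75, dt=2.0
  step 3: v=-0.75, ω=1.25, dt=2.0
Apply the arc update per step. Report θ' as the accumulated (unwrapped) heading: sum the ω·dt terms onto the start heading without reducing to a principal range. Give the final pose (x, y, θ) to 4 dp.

step 1: θ'=0.0000 (straight) → pose (-5.5000, -3.5000, 0.0000)
step 2: θ'=1.5000 (R=-2.3333) → pose (-7.8275, -5.6683, 1.5000)
step 3: θ'=4.0000 (R=-0.6000) → pose (-6.7749, -6.1029, 4.0000)

(-6.7749, -6.1029, 4.0000)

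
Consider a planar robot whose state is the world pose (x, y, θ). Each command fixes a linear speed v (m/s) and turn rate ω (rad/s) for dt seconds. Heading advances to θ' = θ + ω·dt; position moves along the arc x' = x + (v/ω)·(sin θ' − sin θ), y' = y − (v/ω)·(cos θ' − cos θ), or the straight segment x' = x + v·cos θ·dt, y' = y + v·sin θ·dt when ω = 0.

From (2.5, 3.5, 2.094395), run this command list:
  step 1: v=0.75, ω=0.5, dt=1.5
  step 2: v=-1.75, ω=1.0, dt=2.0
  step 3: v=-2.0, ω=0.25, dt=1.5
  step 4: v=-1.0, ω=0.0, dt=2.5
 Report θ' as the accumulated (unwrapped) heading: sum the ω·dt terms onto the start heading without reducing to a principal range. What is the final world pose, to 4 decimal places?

(1.7368, 11.1049, 5.2194)

step 1: θ'=2.8444 (R=1.5000) → pose (1.6402, 4.1842, 2.8444)
step 2: θ'=4.8444 (R=-1.7500) → pose (3.8875, 6.0879, 4.8444)
step 3: θ'=5.2194 (R=-8.0000) → pose (2.9507, 8.9194, 5.2194)
step 4: θ'=5.2194 (straight) → pose (1.7368, 11.1049, 5.2194)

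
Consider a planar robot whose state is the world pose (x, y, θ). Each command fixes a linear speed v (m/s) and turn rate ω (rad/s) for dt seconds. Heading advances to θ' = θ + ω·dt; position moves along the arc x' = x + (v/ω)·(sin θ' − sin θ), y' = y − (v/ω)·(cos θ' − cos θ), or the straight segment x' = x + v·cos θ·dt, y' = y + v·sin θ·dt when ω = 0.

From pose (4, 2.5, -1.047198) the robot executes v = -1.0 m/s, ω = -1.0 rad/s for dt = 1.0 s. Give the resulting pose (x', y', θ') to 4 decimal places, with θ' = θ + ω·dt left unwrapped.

(3.9774, 3.4586, -2.0472)

θ' = -1.0472 + -1.0·1.0 = -2.0472
R = v/ω = -1.0/-1.0 = 1.0000
x' = 4 + 1.0000·(sin -2.0472 − sin -1.0472) = 3.9774
y' = 2.5 − 1.0000·(cos -2.0472 − cos -1.0472) = 3.4586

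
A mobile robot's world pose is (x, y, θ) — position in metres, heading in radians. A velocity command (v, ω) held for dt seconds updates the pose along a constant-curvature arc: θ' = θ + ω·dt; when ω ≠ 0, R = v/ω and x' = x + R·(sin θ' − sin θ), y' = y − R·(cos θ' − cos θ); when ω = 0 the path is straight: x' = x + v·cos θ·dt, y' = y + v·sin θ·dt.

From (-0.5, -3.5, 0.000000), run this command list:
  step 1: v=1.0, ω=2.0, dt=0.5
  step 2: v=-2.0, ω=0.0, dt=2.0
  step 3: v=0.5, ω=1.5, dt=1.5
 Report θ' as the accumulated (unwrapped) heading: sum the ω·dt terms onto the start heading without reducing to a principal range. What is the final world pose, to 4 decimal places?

(-2.5570, -6.1246, 3.2500)

step 1: θ'=1.0000 (R=0.5000) → pose (-0.0793, -3.2702, 1.0000)
step 2: θ'=1.0000 (straight) → pose (-2.2405, -6.6360, 1.0000)
step 3: θ'=3.2500 (R=0.3333) → pose (-2.5570, -6.1246, 3.2500)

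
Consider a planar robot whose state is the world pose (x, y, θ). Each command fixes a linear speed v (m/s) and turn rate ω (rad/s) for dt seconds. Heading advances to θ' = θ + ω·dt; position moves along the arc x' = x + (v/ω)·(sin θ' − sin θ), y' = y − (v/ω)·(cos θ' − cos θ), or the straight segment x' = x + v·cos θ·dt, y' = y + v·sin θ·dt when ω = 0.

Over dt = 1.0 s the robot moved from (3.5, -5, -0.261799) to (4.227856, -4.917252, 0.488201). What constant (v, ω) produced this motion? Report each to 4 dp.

Δθ = 0.488201 − -0.261799 = 0.750000
ω = Δθ/dt = 0.750000/1.0 = 0.7500
R = Δx/(sin θ' − sin θ) = 1.0000
v = R·ω = 1.0000·0.7500 = 0.7500

v = 0.7500, ω = 0.7500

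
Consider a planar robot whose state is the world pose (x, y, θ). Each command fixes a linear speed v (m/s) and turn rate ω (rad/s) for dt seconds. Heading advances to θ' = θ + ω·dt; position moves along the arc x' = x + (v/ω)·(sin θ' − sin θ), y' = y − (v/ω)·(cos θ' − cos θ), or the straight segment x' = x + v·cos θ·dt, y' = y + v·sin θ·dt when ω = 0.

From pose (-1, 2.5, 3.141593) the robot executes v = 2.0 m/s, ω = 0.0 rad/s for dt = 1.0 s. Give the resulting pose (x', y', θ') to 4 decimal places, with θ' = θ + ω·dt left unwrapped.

(-3.0000, 2.5000, 3.1416)

θ' = 3.1416 + 0.0·1.0 = 3.1416
ω = 0 → straight: x' = -1 + 2.0·cos(3.1416)·1.0 = -3.0000
y' = 2.5 + 2.0·sin(3.1416)·1.0 = 2.5000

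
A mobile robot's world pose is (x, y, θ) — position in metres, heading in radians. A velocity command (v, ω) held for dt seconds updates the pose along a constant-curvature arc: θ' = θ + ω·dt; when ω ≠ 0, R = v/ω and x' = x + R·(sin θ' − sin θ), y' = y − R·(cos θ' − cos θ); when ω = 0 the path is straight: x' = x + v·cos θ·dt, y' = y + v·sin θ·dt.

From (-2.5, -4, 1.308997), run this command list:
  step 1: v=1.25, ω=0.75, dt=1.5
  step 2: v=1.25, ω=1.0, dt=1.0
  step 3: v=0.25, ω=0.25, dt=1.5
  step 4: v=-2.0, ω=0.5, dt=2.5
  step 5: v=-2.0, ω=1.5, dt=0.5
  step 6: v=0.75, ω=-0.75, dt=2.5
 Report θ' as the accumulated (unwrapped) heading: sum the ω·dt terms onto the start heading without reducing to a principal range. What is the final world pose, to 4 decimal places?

(-3.6335, 1.4149, 3.9340)

step 1: θ'=2.4340 (R=1.6667) → pose (-3.0265, -2.3021, 2.4340)
step 2: θ'=3.4340 (R=1.2500) → pose (-4.1994, -2.0551, 3.4340)
step 3: θ'=3.8090 (R=1.0000) → pose (-4.5301, -2.2272, 3.8090)
step 4: θ'=5.0590 (R=-4.0000) → pose (-3.2437, 2.2734, 5.0590)
step 5: θ'=5.8090 (R=-1.3333) → pose (-3.8889, 3.0067, 5.8090)
step 6: θ'=3.9340 (R=-1.0000) → pose (-3.6335, 1.4149, 3.9340)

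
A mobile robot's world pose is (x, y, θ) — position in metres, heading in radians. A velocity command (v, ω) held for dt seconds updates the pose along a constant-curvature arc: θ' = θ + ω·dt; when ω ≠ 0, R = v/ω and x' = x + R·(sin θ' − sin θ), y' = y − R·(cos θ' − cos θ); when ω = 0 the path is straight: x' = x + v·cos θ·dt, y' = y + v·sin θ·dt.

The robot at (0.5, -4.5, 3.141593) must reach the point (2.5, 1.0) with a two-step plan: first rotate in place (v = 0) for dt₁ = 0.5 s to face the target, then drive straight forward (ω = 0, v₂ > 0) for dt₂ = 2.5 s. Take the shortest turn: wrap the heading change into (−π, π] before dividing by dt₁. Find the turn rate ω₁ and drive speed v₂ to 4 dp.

ω₁ = -3.8391, v₂ = 2.3409

heading to target = atan2(1−-4.5, 2.5−0.5) = 1.2220
Δθ = wrap(1.2220 − 3.1416) = -1.9196; ω₁ = Δθ/dt₁ = -3.8391
distance = √((2.5−0.5)² + (1−-4.5)²) = 5.8523; v₂ = distance/dt₂ = 2.3409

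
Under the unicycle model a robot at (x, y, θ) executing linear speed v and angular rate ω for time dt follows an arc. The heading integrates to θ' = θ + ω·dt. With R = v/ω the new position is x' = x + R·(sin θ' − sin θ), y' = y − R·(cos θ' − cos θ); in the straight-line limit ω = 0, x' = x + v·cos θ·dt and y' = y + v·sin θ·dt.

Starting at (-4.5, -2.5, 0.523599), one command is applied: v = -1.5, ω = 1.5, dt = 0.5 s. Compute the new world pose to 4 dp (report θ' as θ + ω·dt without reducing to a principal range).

θ' = 0.5236 + 1.5·0.5 = 1.2736
R = v/ω = -1.5/1.5 = -1.0000
x' = -4.5 + -1.0000·(sin 1.2736 − sin 0.5236) = -4.9562
y' = -2.5 − -1.0000·(cos 1.2736 − cos 0.5236) = -3.0732

(-4.9562, -3.0732, 1.2736)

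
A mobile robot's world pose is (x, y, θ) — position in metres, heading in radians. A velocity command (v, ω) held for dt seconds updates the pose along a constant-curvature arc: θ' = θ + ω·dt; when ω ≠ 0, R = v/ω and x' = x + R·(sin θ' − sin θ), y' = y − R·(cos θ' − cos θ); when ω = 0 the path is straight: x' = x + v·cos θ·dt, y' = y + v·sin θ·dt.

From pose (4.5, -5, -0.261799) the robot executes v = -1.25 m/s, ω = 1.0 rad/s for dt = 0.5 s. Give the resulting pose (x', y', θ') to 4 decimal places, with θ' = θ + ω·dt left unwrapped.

θ' = -0.2618 + 1.0·0.5 = 0.2382
R = v/ω = -1.25/1.0 = -1.2500
x' = 4.5 + -1.2500·(sin 0.2382 − sin -0.2618) = 3.8815
y' = -5 − -1.2500·(cos 0.2382 − cos -0.2618) = -4.9927

(3.8815, -4.9927, 0.2382)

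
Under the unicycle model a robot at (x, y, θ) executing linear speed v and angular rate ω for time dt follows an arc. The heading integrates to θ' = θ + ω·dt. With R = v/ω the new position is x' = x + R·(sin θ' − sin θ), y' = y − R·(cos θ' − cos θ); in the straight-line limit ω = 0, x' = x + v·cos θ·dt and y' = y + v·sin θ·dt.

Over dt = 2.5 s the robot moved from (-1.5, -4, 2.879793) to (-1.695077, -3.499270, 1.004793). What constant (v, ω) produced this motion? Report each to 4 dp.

Δθ = 1.004793 − 2.879793 = -1.875000
ω = Δθ/dt = -1.875000/2.5 = -0.7500
R = −Δy/(cos θ' − cos θ) = -0.3333
v = R·ω = -0.3333·-0.7500 = 0.2500

v = 0.2500, ω = -0.7500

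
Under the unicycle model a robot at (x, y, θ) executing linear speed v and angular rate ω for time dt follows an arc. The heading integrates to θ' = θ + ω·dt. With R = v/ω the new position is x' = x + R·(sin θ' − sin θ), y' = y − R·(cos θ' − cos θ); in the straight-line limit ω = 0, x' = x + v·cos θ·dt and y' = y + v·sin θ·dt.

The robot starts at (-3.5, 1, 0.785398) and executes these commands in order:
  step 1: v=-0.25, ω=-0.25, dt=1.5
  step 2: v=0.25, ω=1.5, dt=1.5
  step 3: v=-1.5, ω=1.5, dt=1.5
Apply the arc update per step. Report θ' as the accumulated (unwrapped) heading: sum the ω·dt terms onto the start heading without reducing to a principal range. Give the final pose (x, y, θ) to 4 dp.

step 1: θ'=0.4104 (R=1.0000) → pose (-3.8081, 0.7901, 0.4104)
step 2: θ'=2.6604 (R=0.1667) → pose (-3.7975, 1.0907, 2.6604)
step 3: θ'=4.9104 (R=-1.0000) → pose (-2.3542, 2.1739, 4.9104)

(-2.3542, 2.1739, 4.9104)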